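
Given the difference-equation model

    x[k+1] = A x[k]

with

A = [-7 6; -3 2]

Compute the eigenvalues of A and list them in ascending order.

-4, -1

det(zI - A) = z^2 - (tr A)z + det A, with tr A = (-7) + 2 = -5 and det A = (-7)·2 - 6·(-3) = -14 - (-18) = 4.
So p(z) = det(zI - A) = z^2 + 5z + 4.
Factor z^2 + 5z + 4: two numbers with sum -5 and product 4 are -1 and -4, so z^2 + 5z + 4 = (z + 1)(z + 4).
Hence p(z) = (z + 1) (z + 4), with roots -4, -1.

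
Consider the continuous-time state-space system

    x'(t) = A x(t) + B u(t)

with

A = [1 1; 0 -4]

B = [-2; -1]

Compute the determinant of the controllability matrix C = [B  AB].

AB = [[-3], [4]]
Controllability matrix C = [B  AB] = [[-2, -3], [-1, 4]]
det(C) = (-2)·4 - (-3)·(-1) = -8 - 3 = -11
Since det(C) ≠ 0, rank(C) = 2 and the system is completely controllable.

-11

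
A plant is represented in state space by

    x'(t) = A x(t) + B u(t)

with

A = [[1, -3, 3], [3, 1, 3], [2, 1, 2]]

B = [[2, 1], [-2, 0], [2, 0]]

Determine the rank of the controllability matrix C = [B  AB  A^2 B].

AB = [[14, 1], [10, 3], [6, 2]]
A^2B = [[2, -2], [70, 12], [50, 9]]
Controllability matrix C = [B  AB  A^2B] = [[2, 1, 14, 1, 2, -2], [-2, 0, 10, 3, 70, 12], [2, 0, 6, 2, 50, 9]]
Take the 3×3 submatrix of C formed by columns 1, 2, 3: [[2, 1, 14], [-2, 0, 10], [2, 0, 6]]. Its determinant is 2·(0·6 - 10·0) - 1·((-2)·6 - 10·2) + 14·((-2)·0 - 0·2) = 2·0 - 1·(-32) + 14·0 = 32 ≠ 0.
So rank(C) ≥ 3; since C has 3 rows, rank(C) = 3.
rank(C) = 3 = n, so the pair (A, B) is completely controllable.

3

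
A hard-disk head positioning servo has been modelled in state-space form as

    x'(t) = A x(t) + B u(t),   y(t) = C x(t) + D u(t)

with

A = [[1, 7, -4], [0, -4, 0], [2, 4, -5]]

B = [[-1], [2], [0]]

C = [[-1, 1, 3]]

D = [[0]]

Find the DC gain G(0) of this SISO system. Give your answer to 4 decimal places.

G(0) = C(-A)^{-1}B + D = -C A^{-1} B + D.
det A = -12, so A^{-1} = (1/-12)·adj(A) = [[-5/3, -19/12, 4/3], [0, -1/4, 0], [-2/3, -5/6, 1/3]]
A^{-1} B = [-3/2, -1/2, -1]^T
C A^{-1} B = -2
G(0) = D - C A^{-1} B = 0 - (-2) = 2

2.0000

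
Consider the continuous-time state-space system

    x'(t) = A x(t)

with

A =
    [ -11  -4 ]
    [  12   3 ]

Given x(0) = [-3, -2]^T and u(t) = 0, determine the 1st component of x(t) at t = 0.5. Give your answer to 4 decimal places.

1.5873

det(sI - A) = s^2 - (tr A)s + det A, with tr A = (-11) + 3 = -8 and det A = (-11)·3 - (-4)·12 = -33 - (-48) = 15.
So p(s) = det(sI - A) = s^2 + 8s + 15.
Factor s^2 + 8s + 15: two numbers with sum -8 and product 15 are -3 and -5, so s^2 + 8s + 15 = (s + 3)(s + 5).
Hence p(s) = (s + 3) (s + 5), with roots -5, -3.
The eigenvalues -5, -3 are distinct and real, so A is diagonalisable and x(t) = e^{At} x(0) = V diag(e^{λ_i t}) V^{-1} x(0), where the columns of V are the eigenvectors.
λ = -5: A - (-5)I = [[-6, -4], [12, 8]]. Row 1 gives (-6)·v1 + (-4)·v2 = 0, so take v_1 = [2, -3]^T.
λ = -3: A - (-3)I = [[-8, -4], [12, 6]]. Row 1 gives (-8)·v1 + (-4)·v2 = 0, so take v_2 = [1, -2]^T.
V = [v_1 v_2] = [[2, 1], [-3, -2]] has det V = -1, so V^{-1} = adj(V)/det V = [[2, 1], [-3, -2]].
Modal coordinates z(0) = V^{-1} x(0): 2·(-3) + 1·(-2) = -8; (-3)·(-3) + (-2)·(-2) = 13; so z(0) = [-8, 13]^T.
x_1(t) = Σ_i (v_i)_1 · z_i(0) · e^{λ_i t} (row 1 of V times the modal terms).
x_1(0.5) = 2·(-8)·e^{-5·0.5} + 1·13·e^{-3·0.5} = (-16)·0.082085 + 13·0.223130 = 1.5873.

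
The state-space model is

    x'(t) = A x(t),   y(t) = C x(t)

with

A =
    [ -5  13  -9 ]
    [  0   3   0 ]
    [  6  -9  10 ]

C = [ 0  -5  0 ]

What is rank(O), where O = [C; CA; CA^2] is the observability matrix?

CA = [[0, -15, 0]]
CA^2 = [[0, -45, 0]]
Observability matrix O = [C; CA; CA^2] = [[0, -5, 0], [0, -15, 0], [0, -45, 0]]
Every row of O is a scalar multiple of row 1 = [0, -5, 0] (multipliers 1, 3, 9), so the rows span a one-dimensional space.
O ≠ 0, hence rank(O) = 1.
rank(O) = 1 < n = 3, so the pair (A, C) is not completely observable.

1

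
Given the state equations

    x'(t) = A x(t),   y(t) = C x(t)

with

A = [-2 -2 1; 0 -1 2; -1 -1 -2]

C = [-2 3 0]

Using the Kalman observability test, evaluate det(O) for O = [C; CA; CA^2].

CA = [[4, 1, 4]]
CA^2 = [[-12, -13, -2]]
Observability matrix O = [C; CA; CA^2] = [[-2, 3, 0], [4, 1, 4], [-12, -13, -2]]
Expanding along the first row, det(O) = (-2)·(1·(-2) - 4·(-13)) - 3·(4·(-2) - 4·(-12)) + 0·(4·(-13) - 1·(-12)) = (-2)·50 - 3·40 + 0·(-40) = -220
Since det(O) ≠ 0, rank(O) = 3 and the system is completely observable.

-220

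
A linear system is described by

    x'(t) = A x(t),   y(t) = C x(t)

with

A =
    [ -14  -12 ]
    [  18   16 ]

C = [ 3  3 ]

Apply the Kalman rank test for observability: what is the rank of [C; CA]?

CA = [[12, 12]]
Observability matrix O = [C; CA] = [[3, 3], [12, 12]]
Every row of O is a scalar multiple of row 1 = [3, 3] (multipliers 1, 4), so the rows span a one-dimensional space.
O ≠ 0, hence rank(O) = 1.
rank(O) = 1 < n = 2, so the pair (A, C) is not completely observable.

1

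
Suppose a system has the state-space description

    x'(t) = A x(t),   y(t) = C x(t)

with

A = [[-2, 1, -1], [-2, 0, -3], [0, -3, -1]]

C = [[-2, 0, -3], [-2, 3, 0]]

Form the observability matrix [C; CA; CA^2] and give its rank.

CA = [[4, 7, 5], [-2, -2, -7]]
CA^2 = [[-22, -11, -30], [8, 19, 15]]
Observability matrix O = [C; CA; CA^2] = [[-2, 0, -3], [-2, 3, 0], [4, 7, 5], [-2, -2, -7], [-22, -11, -30], [8, 19, 15]]
Take the 3×3 submatrix of O formed by rows 1, 2, 3: [[-2, 0, -3], [-2, 3, 0], [4, 7, 5]]. Its determinant is (-2)·(3·5 - 0·7) - 0·((-2)·5 - 0·4) + (-3)·((-2)·7 - 3·4) = (-2)·15 - 0·(-10) + (-3)·(-26) = 48 ≠ 0.
So rank(O) ≥ 3; since O has 3 columns, rank(O) = 3.
rank(O) = 3 = n, so the pair (A, C) is completely observable.

3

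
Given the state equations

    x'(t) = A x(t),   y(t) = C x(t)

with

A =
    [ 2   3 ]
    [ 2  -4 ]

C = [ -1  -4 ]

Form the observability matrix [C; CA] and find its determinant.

-53

CA = [[-10, 13]]
Observability matrix O = [C; CA] = [[-1, -4], [-10, 13]]
det(O) = (-1)·13 - (-4)·(-10) = -13 - 40 = -53
Since det(O) ≠ 0, rank(O) = 2 and the system is completely observable.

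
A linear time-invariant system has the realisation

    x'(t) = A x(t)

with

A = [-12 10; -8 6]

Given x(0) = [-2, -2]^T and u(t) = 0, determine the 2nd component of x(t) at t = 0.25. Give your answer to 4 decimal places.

det(sI - A) = s^2 - (tr A)s + det A, with tr A = (-12) + 6 = -6 and det A = (-12)·6 - 10·(-8) = -72 - (-80) = 8.
So p(s) = det(sI - A) = s^2 + 6s + 8.
Factor s^2 + 6s + 8: two numbers with sum -6 and product 8 are -2 and -4, so s^2 + 6s + 8 = (s + 2)(s + 4).
Hence p(s) = (s + 2) (s + 4), with roots -4, -2.
The eigenvalues -4, -2 are distinct and real, so A is diagonalisable and x(t) = e^{At} x(0) = V diag(e^{λ_i t}) V^{-1} x(0), where the columns of V are the eigenvectors.
λ = -4: A - (-4)I = [[-8, 10], [-8, 10]]. Row 1 gives (-8)·v1 + 10·v2 = 0, so take v_1 = [5, 4]^T.
λ = -2: A - (-2)I = [[-10, 10], [-8, 8]]. Row 1 gives (-10)·v1 + 10·v2 = 0, so take v_2 = [-1, -1]^T.
V = [v_1 v_2] = [[5, -1], [4, -1]] has det V = -1, so V^{-1} = adj(V)/det V = [[1, -1], [4, -5]].
Modal coordinates z(0) = V^{-1} x(0): 1·(-2) + (-1)·(-2) = 0; 4·(-2) + (-5)·(-2) = 2; so z(0) = [0, 2]^T.
x_2(t) = Σ_i (v_i)_2 · z_i(0) · e^{λ_i t} (row 2 of V times the modal terms).
x_2(0.25) = 4·0·e^{-4·0.25} + (-1)·2·e^{-2·0.25} = 0·0.367879 + (-2)·0.606531 = -1.2131.

-1.2131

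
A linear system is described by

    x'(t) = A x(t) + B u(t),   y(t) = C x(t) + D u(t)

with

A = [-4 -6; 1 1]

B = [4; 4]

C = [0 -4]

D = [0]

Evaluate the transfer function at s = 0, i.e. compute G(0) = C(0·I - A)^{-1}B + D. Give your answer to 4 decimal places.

G(0) = C(-A)^{-1}B + D = -C A^{-1} B + D.
det A = 2, so A^{-1} = (1/2)·adj(A) = [[1/2, 3], [-1/2, -2]]
A^{-1} B = [14, -10]^T
C A^{-1} B = 40
G(0) = D - C A^{-1} B = 0 - (40) = -40

-40.0000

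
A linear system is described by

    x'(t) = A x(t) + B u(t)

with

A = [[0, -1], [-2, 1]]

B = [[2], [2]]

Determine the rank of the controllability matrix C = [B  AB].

1

AB = [[-2], [-2]]
Controllability matrix C = [B  AB] = [[2, -2], [2, -2]]
Every column of C is a scalar multiple of column 1 = [2, 2] (multipliers 1, -1), so the columns span a one-dimensional space.
C ≠ 0, hence rank(C) = 1.
rank(C) = 1 < n = 2, so the pair (A, B) is not completely controllable.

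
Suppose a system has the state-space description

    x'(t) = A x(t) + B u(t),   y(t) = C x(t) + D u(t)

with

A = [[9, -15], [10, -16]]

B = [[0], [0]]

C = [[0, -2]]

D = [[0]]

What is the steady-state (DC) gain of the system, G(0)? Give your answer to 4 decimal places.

G(0) = C(-A)^{-1}B + D = -C A^{-1} B + D.
det A = 6, so A^{-1} = (1/6)·adj(A) = [[-8/3, 5/2], [-5/3, 3/2]]
A^{-1} B = [0, 0]^T
C A^{-1} B = 0
G(0) = D - C A^{-1} B = 0 - (0) = 0

0.0000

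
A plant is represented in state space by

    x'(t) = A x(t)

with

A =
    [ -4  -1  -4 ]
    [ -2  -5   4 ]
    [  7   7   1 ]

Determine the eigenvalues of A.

det(sI - A) = s^3 - (tr A)s^2 + (M11 + M22 + M33)s - det A, where Mii is the 2×2 principal minor of A obtained by deleting row i and column i.
tr A = (-4) + (-5) + 1 = -8; M11 = (-5)·1 - 4·7 = -5 - 28 = -33; M22 = (-4)·1 - (-4)·7 = -4 - (-28) = 24; M33 = (-4)·(-5) - (-1)·(-2) = 20 - 2 = 18; sum of minors = 9.
det A = (-4)·((-5)·1 - 4·7) - (-1)·((-2)·1 - 4·7) + (-4)·((-2)·7 - (-5)·7) = (-4)·(-33) - (-1)·(-30) + (-4)·21 = 18.
So p(s) = det(sI - A) = s^3 + 8s^2 + 9s - 18.
Rational-root test: any integer root divides -18. Testing small divisors, s = 1 works: p(1) = 1 + 8 + 9 + (-18) = 0, so (s - 1) is a factor.
Dividing, p(s) = (s - 1)(s^2 + 9s + 18).
Factor s^2 + 9s + 18: two numbers with sum -9 and product 18 are -3 and -6, so s^2 + 9s + 18 = (s + 3)(s + 6).
Hence p(s) = (s - 1) (s + 3) (s + 6), with roots -6, -3, 1.
At least one eigenvalue has non-negative real part, so the system is not asymptotically stable.

-6, -3, 1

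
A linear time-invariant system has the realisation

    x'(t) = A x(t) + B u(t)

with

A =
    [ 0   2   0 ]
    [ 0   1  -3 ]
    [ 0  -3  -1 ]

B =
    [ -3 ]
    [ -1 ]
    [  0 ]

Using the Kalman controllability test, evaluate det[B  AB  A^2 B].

-84

AB = [[-2], [-1], [3]]
A^2B = [[-2], [-10], [0]]
Controllability matrix C = [B  AB  A^2B] = [[-3, -2, -2], [-1, -1, -10], [0, 3, 0]]
Expanding along the first row, det(C) = (-3)·((-1)·0 - (-10)·3) - (-2)·((-1)·0 - (-10)·0) + (-2)·((-1)·3 - (-1)·0) = (-3)·30 - (-2)·0 + (-2)·(-3) = -84
Since det(C) ≠ 0, rank(C) = 3 and the system is completely controllable.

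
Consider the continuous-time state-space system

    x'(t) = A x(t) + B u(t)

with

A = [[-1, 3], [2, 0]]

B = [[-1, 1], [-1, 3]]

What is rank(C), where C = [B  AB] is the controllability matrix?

AB = [[-2, 8], [-2, 2]]
Controllability matrix C = [B  AB] = [[-1, 1, -2, 8], [-1, 3, -2, 2]]
Take the 2×2 submatrix of C formed by columns 1, 2: [[-1, 1], [-1, 3]]. Its determinant is (-1)·3 - 1·(-1) = -3 - (-1) = -2 ≠ 0.
So rank(C) ≥ 2; since C has 2 rows, rank(C) = 2.
rank(C) = 2 = n, so the pair (A, B) is completely controllable.

2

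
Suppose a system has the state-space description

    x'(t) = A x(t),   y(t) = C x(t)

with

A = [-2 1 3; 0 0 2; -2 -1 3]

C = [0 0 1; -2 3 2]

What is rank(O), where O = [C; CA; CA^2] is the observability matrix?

3

CA = [[-2, -1, 3], [0, -4, 6]]
CA^2 = [[-2, -5, 1], [-12, -6, 10]]
Observability matrix O = [C; CA; CA^2] = [[0, 0, 1], [-2, 3, 2], [-2, -1, 3], [0, -4, 6], [-2, -5, 1], [-12, -6, 10]]
Take the 3×3 submatrix of O formed by rows 1, 2, 3: [[0, 0, 1], [-2, 3, 2], [-2, -1, 3]]. Its determinant is 0·(3·3 - 2·(-1)) - 0·((-2)·3 - 2·(-2)) + 1·((-2)·(-1) - 3·(-2)) = 0·11 - 0·(-2) + 1·8 = 8 ≠ 0.
So rank(O) ≥ 3; since O has 3 columns, rank(O) = 3.
rank(O) = 3 = n, so the pair (A, C) is completely observable.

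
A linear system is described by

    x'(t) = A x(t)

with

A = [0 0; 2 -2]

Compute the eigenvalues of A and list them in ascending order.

-2, 0

det(sI - A) = s^2 - (tr A)s + det A, with tr A = 0 + (-2) = -2 and det A = 0·(-2) - 0·2 = 0 - 0 = 0.
So p(s) = det(sI - A) = s^2 + 2s.
Factor s^2 + 2s: two numbers with sum -2 and product 0 are 0 and -2, so s^2 + 2s = s(s + 2).
Hence p(s) = s (s + 2), with roots -2, 0.
At least one eigenvalue has non-negative real part, so the system is not asymptotically stable.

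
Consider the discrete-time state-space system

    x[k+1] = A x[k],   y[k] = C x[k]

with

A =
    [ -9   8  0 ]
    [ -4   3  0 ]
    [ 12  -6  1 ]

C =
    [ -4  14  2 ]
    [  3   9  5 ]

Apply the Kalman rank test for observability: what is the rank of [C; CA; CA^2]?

2

CA = [[4, -2, 2], [-3, 21, 5]]
CA^2 = [[-4, 14, 2], [3, 9, 5]]
Observability matrix O = [C; CA; CA^2] = [[-4, 14, 2], [3, 9, 5], [4, -2, 2], [-3, 21, 5], [-4, 14, 2], [3, 9, 5]]
The columns c1, c2, c3 of O are linearly dependent: -2·c1 - c2 + 3·c3 = 0 (check each entry), so rank(O) ≤ 2.
The 2×2 minor from rows 1, 2, columns 1, 2 is (-4)·9 - 14·3 = -36 - 42 = -78 ≠ 0, so rank(O) = 2.
rank(O) = 2 < n = 3, so the pair (A, C) is not completely observable.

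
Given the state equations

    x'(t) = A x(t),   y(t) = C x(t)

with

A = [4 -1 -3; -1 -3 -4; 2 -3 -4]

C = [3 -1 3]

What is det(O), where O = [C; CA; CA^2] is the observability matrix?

8240

CA = [[19, -9, -17]]
CA^2 = [[51, 59, 47]]
Observability matrix O = [C; CA; CA^2] = [[3, -1, 3], [19, -9, -17], [51, 59, 47]]
Expanding along the first row, det(O) = 3·((-9)·47 - (-17)·59) - (-1)·(19·47 - (-17)·51) + 3·(19·59 - (-9)·51) = 3·580 - (-1)·1760 + 3·1580 = 8240
Since det(O) ≠ 0, rank(O) = 3 and the system is completely observable.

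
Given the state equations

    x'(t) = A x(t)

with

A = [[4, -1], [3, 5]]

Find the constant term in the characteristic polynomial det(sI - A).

23

For a 2×2 matrix, det(sI - A) = s^2 - (tr A)s + det A.
tr A = 9, det A = 23.
So p(s) = s^2 - 9s + 23.
The constant term is 23.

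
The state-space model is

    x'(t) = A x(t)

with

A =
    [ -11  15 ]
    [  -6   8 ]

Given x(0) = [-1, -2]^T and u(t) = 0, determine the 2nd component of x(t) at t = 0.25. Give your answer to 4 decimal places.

-3.6248

det(sI - A) = s^2 - (tr A)s + det A, with tr A = (-11) + 8 = -3 and det A = (-11)·8 - 15·(-6) = -88 - (-90) = 2.
So p(s) = det(sI - A) = s^2 + 3s + 2.
Factor s^2 + 3s + 2: two numbers with sum -3 and product 2 are -1 and -2, so s^2 + 3s + 2 = (s + 1)(s + 2).
Hence p(s) = (s + 1) (s + 2), with roots -2, -1.
The eigenvalues -2, -1 are distinct and real, so A is diagonalisable and x(t) = e^{At} x(0) = V diag(e^{λ_i t}) V^{-1} x(0), where the columns of V are the eigenvectors.
λ = -2: A - (-2)I = [[-9, 15], [-6, 10]]. Row 1 gives (-9)·v1 + 15·v2 = 0, so take v_1 = [5, 3]^T.
λ = -1: A - (-1)I = [[-10, 15], [-6, 9]]. Row 1 gives (-10)·v1 + 15·v2 = 0, so take v_2 = [3, 2]^T.
V = [v_1 v_2] = [[5, 3], [3, 2]] has det V = 1, so V^{-1} = adj(V)/det V = [[2, -3], [-3, 5]].
Modal coordinates z(0) = V^{-1} x(0): 2·(-1) + (-3)·(-2) = 4; (-3)·(-1) + 5·(-2) = -7; so z(0) = [4, -7]^T.
x_2(t) = Σ_i (v_i)_2 · z_i(0) · e^{λ_i t} (row 2 of V times the modal terms).
x_2(0.25) = 3·4·e^{-2·0.25} + 2·(-7)·e^{-1·0.25} = 12·0.606531 + (-14)·0.778801 = -3.6248.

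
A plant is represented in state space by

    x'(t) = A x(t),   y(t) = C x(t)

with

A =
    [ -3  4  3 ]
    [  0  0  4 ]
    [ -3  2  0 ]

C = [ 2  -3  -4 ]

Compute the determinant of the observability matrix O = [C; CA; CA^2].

CA = [[6, 0, -6]]
CA^2 = [[0, 12, 18]]
Observability matrix O = [C; CA; CA^2] = [[2, -3, -4], [6, 0, -6], [0, 12, 18]]
Expanding along the first row, det(O) = 2·(0·18 - (-6)·12) - (-3)·(6·18 - (-6)·0) + (-4)·(6·12 - 0·0) = 2·72 - (-3)·108 + (-4)·72 = 180
Since det(O) ≠ 0, rank(O) = 3 and the system is completely observable.

180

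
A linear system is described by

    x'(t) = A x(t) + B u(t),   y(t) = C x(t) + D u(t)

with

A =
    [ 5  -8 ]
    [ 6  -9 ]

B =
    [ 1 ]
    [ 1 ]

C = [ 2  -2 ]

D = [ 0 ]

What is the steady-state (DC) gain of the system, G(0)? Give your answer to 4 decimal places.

0.0000

G(0) = C(-A)^{-1}B + D = -C A^{-1} B + D.
det A = 3, so A^{-1} = (1/3)·adj(A) = [[-3, 8/3], [-2, 5/3]]
A^{-1} B = [-1/3, -1/3]^T
C A^{-1} B = 0
G(0) = D - C A^{-1} B = 0 - (0) = 0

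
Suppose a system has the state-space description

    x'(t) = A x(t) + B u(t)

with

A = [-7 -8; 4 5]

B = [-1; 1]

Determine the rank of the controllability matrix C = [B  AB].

1

AB = [[-1], [1]]
Controllability matrix C = [B  AB] = [[-1, -1], [1, 1]]
Every column of C is a scalar multiple of column 1 = [-1, 1] (multipliers 1, 1), so the columns span a one-dimensional space.
C ≠ 0, hence rank(C) = 1.
rank(C) = 1 < n = 2, so the pair (A, B) is not completely controllable.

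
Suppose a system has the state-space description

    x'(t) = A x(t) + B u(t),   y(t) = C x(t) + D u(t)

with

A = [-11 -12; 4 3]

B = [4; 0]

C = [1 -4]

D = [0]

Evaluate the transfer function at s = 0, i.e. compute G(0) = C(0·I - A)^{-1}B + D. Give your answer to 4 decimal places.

-5.0667

G(0) = C(-A)^{-1}B + D = -C A^{-1} B + D.
det A = 15, so A^{-1} = (1/15)·adj(A) = [[1/5, 4/5], [-4/15, -11/15]]
A^{-1} B = [4/5, -16/15]^T
C A^{-1} B = 76/15
G(0) = D - C A^{-1} B = 0 - (76/15) = -76/15 ≈ -5.0667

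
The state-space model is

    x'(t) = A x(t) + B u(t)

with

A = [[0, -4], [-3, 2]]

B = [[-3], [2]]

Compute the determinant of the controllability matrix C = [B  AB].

-23

AB = [[-8], [13]]
Controllability matrix C = [B  AB] = [[-3, -8], [2, 13]]
det(C) = (-3)·13 - (-8)·2 = -39 - (-16) = -23
Since det(C) ≠ 0, rank(C) = 2 and the system is completely controllable.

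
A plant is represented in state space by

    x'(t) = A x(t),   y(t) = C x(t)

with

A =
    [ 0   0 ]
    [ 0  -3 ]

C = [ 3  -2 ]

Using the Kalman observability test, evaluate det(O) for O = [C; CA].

18

CA = [[0, 6]]
Observability matrix O = [C; CA] = [[3, -2], [0, 6]]
det(O) = 3·6 - (-2)·0 = 18 - 0 = 18
Since det(O) ≠ 0, rank(O) = 2 and the system is completely observable.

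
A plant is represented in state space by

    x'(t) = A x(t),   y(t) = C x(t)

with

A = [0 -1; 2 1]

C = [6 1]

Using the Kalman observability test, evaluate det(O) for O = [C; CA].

CA = [[2, -5]]
Observability matrix O = [C; CA] = [[6, 1], [2, -5]]
det(O) = 6·(-5) - 1·2 = -30 - 2 = -32
Since det(O) ≠ 0, rank(O) = 2 and the system is completely observable.

-32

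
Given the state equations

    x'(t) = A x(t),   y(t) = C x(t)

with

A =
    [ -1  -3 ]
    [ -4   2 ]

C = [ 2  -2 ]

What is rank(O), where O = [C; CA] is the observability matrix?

2

CA = [[6, -10]]
Observability matrix O = [C; CA] = [[2, -2], [6, -10]]
det(O) = 2·(-10) - (-2)·6 = -20 - (-12) = -8 ≠ 0, so rank(O) = 2.
rank(O) = 2 = n, so the pair (A, C) is completely observable.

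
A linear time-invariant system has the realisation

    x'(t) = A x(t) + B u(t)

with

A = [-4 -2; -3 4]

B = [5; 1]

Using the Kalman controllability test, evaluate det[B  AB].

AB = [[-22], [-11]]
Controllability matrix C = [B  AB] = [[5, -22], [1, -11]]
det(C) = 5·(-11) - (-22)·1 = -55 - (-22) = -33
Since det(C) ≠ 0, rank(C) = 2 and the system is completely controllable.

-33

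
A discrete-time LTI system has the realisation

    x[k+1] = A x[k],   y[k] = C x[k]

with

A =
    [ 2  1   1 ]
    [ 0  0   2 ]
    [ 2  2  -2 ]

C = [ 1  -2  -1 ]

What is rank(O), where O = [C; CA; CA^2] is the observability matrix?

3

CA = [[0, -1, -1]]
CA^2 = [[-2, -2, 0]]
Observability matrix O = [C; CA; CA^2] = [[1, -2, -1], [0, -1, -1], [-2, -2, 0]]
det(O) = 1·((-1)·0 - (-1)·(-2)) - (-2)·(0·0 - (-1)·(-2)) + (-1)·(0·(-2) - (-1)·(-2)) = 1·(-2) - (-2)·(-2) + (-1)·(-2) = -4 ≠ 0, so rank(O) = 3.
rank(O) = 3 = n, so the pair (A, C) is completely observable.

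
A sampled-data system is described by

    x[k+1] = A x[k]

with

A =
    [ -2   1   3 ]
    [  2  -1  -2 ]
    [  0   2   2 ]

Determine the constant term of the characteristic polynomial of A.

-4

Expand det(zI - A) for the 3×3 matrix.
p(z) = z^3 + z^2 - 2z - 4.
(Check: constant term = det(-A) = (-1)^3 det A = -4; coefficient of z^2 = -tr A = 1.)
The constant term is -4.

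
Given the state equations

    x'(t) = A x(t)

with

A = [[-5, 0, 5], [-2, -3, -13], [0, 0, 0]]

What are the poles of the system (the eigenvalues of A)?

-5, -3, 0

det(sI - A) = s^3 - (tr A)s^2 + (M11 + M22 + M33)s - det A, where Mii is the 2×2 principal minor of A obtained by deleting row i and column i.
tr A = (-5) + (-3) + 0 = -8; M11 = (-3)·0 - (-13)·0 = 0 - 0 = 0; M22 = (-5)·0 - 5·0 = 0 - 0 = 0; M33 = (-5)·(-3) - 0·(-2) = 15 - 0 = 15; sum of minors = 15.
det A = (-5)·((-3)·0 - (-13)·0) - 0·((-2)·0 - (-13)·0) + 5·((-2)·0 - (-3)·0) = (-5)·0 - 0·0 + 5·0 = 0.
So p(s) = det(sI - A) = s^3 + 8s^2 + 15s.
The constant term is 0, so p(s) = s(s^2 + 8s + 15).
Factor s^2 + 8s + 15: two numbers with sum -8 and product 15 are -3 and -5, so s^2 + 8s + 15 = (s + 3)(s + 5).
Hence p(s) = s (s + 3) (s + 5), with roots -5, -3, 0.
At least one eigenvalue has non-negative real part, so the system is not asymptotically stable.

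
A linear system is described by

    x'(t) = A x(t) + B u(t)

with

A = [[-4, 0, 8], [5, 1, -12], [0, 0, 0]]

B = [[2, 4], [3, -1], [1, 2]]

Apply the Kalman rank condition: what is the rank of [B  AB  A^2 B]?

2

AB = [[0, 0], [1, -5], [0, 0]]
A^2B = [[0, 0], [1, -5], [0, 0]]
Controllability matrix C = [B  AB  A^2B] = [[2, 4, 0, 0, 0, 0], [3, -1, 1, -5, 1, -5], [1, 2, 0, 0, 0, 0]]
The rows r1, r2, r3 of C are linearly dependent: -r1 + 2·r3 = 0 (check each entry), so rank(C) ≤ 2.
The 2×2 minor from rows 1, 2, columns 1, 2 is 2·(-1) - 4·3 = -2 - 12 = -14 ≠ 0, so rank(C) = 2.
rank(C) = 2 < n = 3, so the pair (A, B) is not completely controllable.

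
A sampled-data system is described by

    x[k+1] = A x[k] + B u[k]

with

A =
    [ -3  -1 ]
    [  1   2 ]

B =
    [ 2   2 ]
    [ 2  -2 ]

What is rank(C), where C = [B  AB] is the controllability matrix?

2

AB = [[-8, -4], [6, -2]]
Controllability matrix C = [B  AB] = [[2, 2, -8, -4], [2, -2, 6, -2]]
Take the 2×2 submatrix of C formed by columns 1, 2: [[2, 2], [2, -2]]. Its determinant is 2·(-2) - 2·2 = -4 - 4 = -8 ≠ 0.
So rank(C) ≥ 2; since C has 2 rows, rank(C) = 2.
rank(C) = 2 = n, so the pair (A, B) is completely controllable.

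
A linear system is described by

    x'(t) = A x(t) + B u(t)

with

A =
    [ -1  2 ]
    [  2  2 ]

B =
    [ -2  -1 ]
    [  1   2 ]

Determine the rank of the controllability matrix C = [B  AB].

AB = [[4, 5], [-2, 2]]
Controllability matrix C = [B  AB] = [[-2, -1, 4, 5], [1, 2, -2, 2]]
Take the 2×2 submatrix of C formed by columns 1, 2: [[-2, -1], [1, 2]]. Its determinant is (-2)·2 - (-1)·1 = -4 - (-1) = -3 ≠ 0.
So rank(C) ≥ 2; since C has 2 rows, rank(C) = 2.
rank(C) = 2 = n, so the pair (A, B) is completely controllable.

2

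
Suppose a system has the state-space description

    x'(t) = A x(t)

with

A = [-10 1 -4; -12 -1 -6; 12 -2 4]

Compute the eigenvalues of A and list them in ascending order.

det(sI - A) = s^3 - (tr A)s^2 + (M11 + M22 + M33)s - det A, where Mii is the 2×2 principal minor of A obtained by deleting row i and column i.
tr A = (-10) + (-1) + 4 = -7; M11 = (-1)·4 - (-6)·(-2) = -4 - 12 = -16; M22 = (-10)·4 - (-4)·12 = -40 - (-48) = 8; M33 = (-10)·(-1) - 1·(-12) = 10 - (-12) = 22; sum of minors = 14.
det A = (-10)·((-1)·4 - (-6)·(-2)) - 1·((-12)·4 - (-6)·12) + (-4)·((-12)·(-2) - (-1)·12) = (-10)·(-16) - 1·24 + (-4)·36 = -8.
So p(s) = det(sI - A) = s^3 + 7s^2 + 14s + 8.
Rational-root test: any integer root divides 8. Testing small divisors, s = -1 works: p(-1) = -1 + 7 + (-14) + 8 = 0, so (s + 1) is a factor.
Dividing, p(s) = (s + 1)(s^2 + 6s + 8).
Factor s^2 + 6s + 8: two numbers with sum -6 and product 8 are -2 and -4, so s^2 + 6s + 8 = (s + 2)(s + 4).
Hence p(s) = (s + 1) (s + 2) (s + 4), with roots -4, -2, -1.
All eigenvalues have negative real part, so the system is asymptotically stable.

-4, -2, -1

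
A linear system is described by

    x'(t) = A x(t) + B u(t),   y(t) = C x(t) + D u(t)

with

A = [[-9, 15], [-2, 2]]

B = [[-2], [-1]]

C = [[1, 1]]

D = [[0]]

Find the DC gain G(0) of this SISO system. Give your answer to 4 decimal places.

-1.3333

G(0) = C(-A)^{-1}B + D = -C A^{-1} B + D.
det A = 12, so A^{-1} = (1/12)·adj(A) = [[1/6, -5/4], [1/6, -3/4]]
A^{-1} B = [11/12, 5/12]^T
C A^{-1} B = 4/3
G(0) = D - C A^{-1} B = 0 - (4/3) = -4/3 ≈ -1.3333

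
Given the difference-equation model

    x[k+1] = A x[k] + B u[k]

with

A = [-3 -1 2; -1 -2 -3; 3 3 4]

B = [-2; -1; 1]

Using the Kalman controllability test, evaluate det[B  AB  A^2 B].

AB = [[9], [1], [-5]]
A^2B = [[-38], [4], [10]]
Controllability matrix C = [B  AB  A^2B] = [[-2, 9, -38], [-1, 1, 4], [1, -5, 10]]
Expanding along the first row, det(C) = (-2)·(1·10 - 4·(-5)) - 9·((-1)·10 - 4·1) + (-38)·((-1)·(-5) - 1·1) = (-2)·30 - 9·(-14) + (-38)·4 = -86
Since det(C) ≠ 0, rank(C) = 3 and the system is completely controllable.

-86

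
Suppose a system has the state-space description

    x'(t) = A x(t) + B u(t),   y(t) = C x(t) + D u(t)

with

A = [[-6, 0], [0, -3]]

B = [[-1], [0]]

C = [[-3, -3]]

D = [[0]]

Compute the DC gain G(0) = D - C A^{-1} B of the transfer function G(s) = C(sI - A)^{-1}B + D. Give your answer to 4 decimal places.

0.5000

G(0) = C(-A)^{-1}B + D = -C A^{-1} B + D.
det A = 18, so A^{-1} = (1/18)·adj(A) = [[-1/6, 0], [0, -1/3]]
A^{-1} B = [1/6, 0]^T
C A^{-1} B = -1/2
G(0) = D - C A^{-1} B = 0 - (-1/2) = 1/2 ≈ 0.5000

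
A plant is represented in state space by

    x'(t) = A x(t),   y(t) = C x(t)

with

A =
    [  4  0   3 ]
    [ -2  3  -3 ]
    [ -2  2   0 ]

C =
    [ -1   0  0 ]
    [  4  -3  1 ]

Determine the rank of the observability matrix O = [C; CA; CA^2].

3

CA = [[-4, 0, -3], [20, -7, 21]]
CA^2 = [[-10, -6, -12], [52, 21, 81]]
Observability matrix O = [C; CA; CA^2] = [[-1, 0, 0], [4, -3, 1], [-4, 0, -3], [20, -7, 21], [-10, -6, -12], [52, 21, 81]]
Take the 3×3 submatrix of O formed by rows 1, 2, 3: [[-1, 0, 0], [4, -3, 1], [-4, 0, -3]]. Its determinant is (-1)·((-3)·(-3) - 1·0) - 0·(4·(-3) - 1·(-4)) + 0·(4·0 - (-3)·(-4)) = (-1)·9 - 0·(-8) + 0·(-12) = -9 ≠ 0.
So rank(O) ≥ 3; since O has 3 columns, rank(O) = 3.
rank(O) = 3 = n, so the pair (A, C) is completely observable.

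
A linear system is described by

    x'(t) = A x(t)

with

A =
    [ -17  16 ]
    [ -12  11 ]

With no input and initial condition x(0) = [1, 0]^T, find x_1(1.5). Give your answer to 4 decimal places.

-0.6672

det(sI - A) = s^2 - (tr A)s + det A, with tr A = (-17) + 11 = -6 and det A = (-17)·11 - 16·(-12) = -187 - (-192) = 5.
So p(s) = det(sI - A) = s^2 + 6s + 5.
Factor s^2 + 6s + 5: two numbers with sum -6 and product 5 are -1 and -5, so s^2 + 6s + 5 = (s + 1)(s + 5).
Hence p(s) = (s + 1) (s + 5), with roots -5, -1.
The eigenvalues -5, -1 are distinct and real, so A is diagonalisable and x(t) = e^{At} x(0) = V diag(e^{λ_i t}) V^{-1} x(0), where the columns of V are the eigenvectors.
λ = -5: A - (-5)I = [[-12, 16], [-12, 16]]. Row 1 gives (-12)·v1 + 16·v2 = 0, so take v_1 = [4, 3]^T.
λ = -1: A - (-1)I = [[-16, 16], [-12, 12]]. Row 1 gives (-16)·v1 + 16·v2 = 0, so take v_2 = [1, 1]^T.
V = [v_1 v_2] = [[4, 1], [3, 1]] has det V = 1, so V^{-1} = adj(V)/det V = [[1, -1], [-3, 4]].
Modal coordinates z(0) = V^{-1} x(0): 1·1 + (-1)·0 = 1; (-3)·1 + 4·0 = -3; so z(0) = [1, -3]^T.
x_1(t) = Σ_i (v_i)_1 · z_i(0) · e^{λ_i t} (row 1 of V times the modal terms).
x_1(1.5) = 4·1·e^{-5·1.5} + 1·(-3)·e^{-1·1.5} = 4·0.000553 + (-3)·0.223130 = -0.6672.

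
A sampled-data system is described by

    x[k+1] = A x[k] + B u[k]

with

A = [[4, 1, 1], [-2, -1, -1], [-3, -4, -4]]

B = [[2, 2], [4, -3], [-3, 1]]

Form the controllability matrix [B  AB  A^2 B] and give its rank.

3

AB = [[9, 6], [-5, -2], [-10, 2]]
A^2B = [[21, 24], [-3, -12], [33, -18]]
Controllability matrix C = [B  AB  A^2B] = [[2, 2, 9, 6, 21, 24], [4, -3, -5, -2, -3, -12], [-3, 1, -10, 2, 33, -18]]
Take the 3×3 submatrix of C formed by columns 1, 2, 3: [[2, 2, 9], [4, -3, -5], [-3, 1, -10]]. Its determinant is 2·((-3)·(-10) - (-5)·1) - 2·(4·(-10) - (-5)·(-3)) + 9·(4·1 - (-3)·(-3)) = 2·35 - 2·(-55) + 9·(-5) = 135 ≠ 0.
So rank(C) ≥ 3; since C has 3 rows, rank(C) = 3.
rank(C) = 3 = n, so the pair (A, B) is completely controllable.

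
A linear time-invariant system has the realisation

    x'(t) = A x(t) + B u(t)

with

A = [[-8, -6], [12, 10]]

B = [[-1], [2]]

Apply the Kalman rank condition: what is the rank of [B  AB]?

AB = [[-4], [8]]
Controllability matrix C = [B  AB] = [[-1, -4], [2, 8]]
Every column of C is a scalar multiple of column 1 = [-1, 2] (multipliers 1, 4), so the columns span a one-dimensional space.
C ≠ 0, hence rank(C) = 1.
rank(C) = 1 < n = 2, so the pair (A, B) is not completely controllable.

1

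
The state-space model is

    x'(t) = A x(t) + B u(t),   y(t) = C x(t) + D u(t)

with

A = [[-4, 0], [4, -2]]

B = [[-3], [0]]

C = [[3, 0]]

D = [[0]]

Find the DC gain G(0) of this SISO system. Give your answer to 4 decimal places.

-2.2500

G(0) = C(-A)^{-1}B + D = -C A^{-1} B + D.
det A = 8, so A^{-1} = (1/8)·adj(A) = [[-1/4, 0], [-1/2, -1/2]]
A^{-1} B = [3/4, 3/2]^T
C A^{-1} B = 9/4
G(0) = D - C A^{-1} B = 0 - (9/4) = -9/4 ≈ -2.2500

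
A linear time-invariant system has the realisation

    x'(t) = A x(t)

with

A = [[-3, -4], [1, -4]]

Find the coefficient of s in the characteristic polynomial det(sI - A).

7

For a 2×2 matrix, det(sI - A) = s^2 - (tr A)s + det A.
tr A = -7, det A = 16.
So p(s) = s^2 + 7s + 16.
The coefficient of s is 7.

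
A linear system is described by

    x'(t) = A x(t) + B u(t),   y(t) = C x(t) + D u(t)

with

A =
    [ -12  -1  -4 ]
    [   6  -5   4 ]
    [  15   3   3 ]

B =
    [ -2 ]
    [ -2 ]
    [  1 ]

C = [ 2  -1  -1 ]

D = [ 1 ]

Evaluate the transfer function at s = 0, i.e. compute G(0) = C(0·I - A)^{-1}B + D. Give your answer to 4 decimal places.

G(0) = C(-A)^{-1}B + D = -C A^{-1} B + D.
det A = -90, so A^{-1} = (1/-90)·adj(A) = [[3/10, 1/10, 4/15], [-7/15, -4/15, -4/15], [-31/30, -7/30, -11/15]]
A^{-1} B = [-8/15, 6/5, 9/5]^T
C A^{-1} B = -61/15
G(0) = D - C A^{-1} B = 1 - (-61/15) = 76/15 ≈ 5.0667

5.0667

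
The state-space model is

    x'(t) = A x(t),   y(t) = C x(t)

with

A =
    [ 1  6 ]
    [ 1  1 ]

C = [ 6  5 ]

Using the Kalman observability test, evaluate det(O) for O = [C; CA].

191

CA = [[11, 41]]
Observability matrix O = [C; CA] = [[6, 5], [11, 41]]
det(O) = 6·41 - 5·11 = 246 - 55 = 191
Since det(O) ≠ 0, rank(O) = 2 and the system is completely observable.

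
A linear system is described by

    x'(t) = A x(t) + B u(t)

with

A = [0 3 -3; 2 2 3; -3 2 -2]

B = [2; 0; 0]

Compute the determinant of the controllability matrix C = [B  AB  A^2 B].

AB = [[0], [4], [-6]]
A^2B = [[30], [-10], [20]]
Controllability matrix C = [B  AB  A^2B] = [[2, 0, 30], [0, 4, -10], [0, -6, 20]]
Expanding along the first row, det(C) = 2·(4·20 - (-10)·(-6)) - 0·(0·20 - (-10)·0) + 30·(0·(-6) - 4·0) = 2·20 - 0·0 + 30·0 = 40
Since det(C) ≠ 0, rank(C) = 3 and the system is completely controllable.

40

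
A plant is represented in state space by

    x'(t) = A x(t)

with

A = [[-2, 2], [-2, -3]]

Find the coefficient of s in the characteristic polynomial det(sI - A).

5

For a 2×2 matrix, det(sI - A) = s^2 - (tr A)s + det A.
tr A = -5, det A = 10.
So p(s) = s^2 + 5s + 10.
The coefficient of s is 5.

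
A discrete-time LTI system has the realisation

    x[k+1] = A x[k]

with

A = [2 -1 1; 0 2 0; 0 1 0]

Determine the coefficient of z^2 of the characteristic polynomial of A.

Expand det(zI - A) for the 3×3 matrix.
p(z) = z^3 - 4z^2 + 4z.
(Check: constant term = det(-A) = (-1)^3 det A = 0; coefficient of z^2 = -tr A = -4.)
The coefficient of z^2 is -4.

-4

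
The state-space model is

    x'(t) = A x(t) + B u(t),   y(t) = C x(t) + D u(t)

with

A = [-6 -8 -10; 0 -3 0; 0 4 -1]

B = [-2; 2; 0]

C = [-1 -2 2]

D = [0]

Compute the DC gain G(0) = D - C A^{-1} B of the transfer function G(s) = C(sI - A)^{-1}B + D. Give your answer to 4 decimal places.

9.6667

G(0) = C(-A)^{-1}B + D = -C A^{-1} B + D.
det A = -18, so A^{-1} = (1/-18)·adj(A) = [[-1/6, 8/3, 5/3], [0, -1/3, 0], [0, -4/3, -1]]
A^{-1} B = [17/3, -2/3, -8/3]^T
C A^{-1} B = -29/3
G(0) = D - C A^{-1} B = 0 - (-29/3) = 29/3 ≈ 9.6667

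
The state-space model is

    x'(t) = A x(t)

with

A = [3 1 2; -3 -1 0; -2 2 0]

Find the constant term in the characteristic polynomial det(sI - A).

16

Expand det(sI - A) for the 3×3 matrix.
p(s) = s^3 - 2s^2 + 4s + 16.
(Check: constant term = det(-A) = (-1)^3 det A = 16; coefficient of s^2 = -tr A = -2.)
The constant term is 16.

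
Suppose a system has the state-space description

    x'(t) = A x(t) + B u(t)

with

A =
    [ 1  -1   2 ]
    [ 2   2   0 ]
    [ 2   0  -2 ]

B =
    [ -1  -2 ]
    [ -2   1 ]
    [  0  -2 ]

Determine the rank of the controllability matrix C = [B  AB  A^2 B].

AB = [[1, -7], [-6, -2], [-2, 0]]
A^2B = [[3, -5], [-10, -18], [6, -14]]
Controllability matrix C = [B  AB  A^2B] = [[-1, -2, 1, -7, 3, -5], [-2, 1, -6, -2, -10, -18], [0, -2, -2, 0, 6, -14]]
Take the 3×3 submatrix of C formed by columns 1, 2, 3: [[-1, -2, 1], [-2, 1, -6], [0, -2, -2]]. Its determinant is (-1)·(1·(-2) - (-6)·(-2)) - (-2)·((-2)·(-2) - (-6)·0) + 1·((-2)·(-2) - 1·0) = (-1)·(-14) - (-2)·4 + 1·4 = 26 ≠ 0.
So rank(C) ≥ 3; since C has 3 rows, rank(C) = 3.
rank(C) = 3 = n, so the pair (A, B) is completely controllable.

3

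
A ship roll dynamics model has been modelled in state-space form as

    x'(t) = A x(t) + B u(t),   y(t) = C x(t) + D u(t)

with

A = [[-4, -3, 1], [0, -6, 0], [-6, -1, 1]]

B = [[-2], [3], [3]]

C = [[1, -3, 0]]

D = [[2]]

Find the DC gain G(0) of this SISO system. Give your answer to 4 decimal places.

3.5000

G(0) = C(-A)^{-1}B + D = -C A^{-1} B + D.
det A = -12, so A^{-1} = (1/-12)·adj(A) = [[1/2, -1/6, -1/2], [0, -1/6, 0], [3, -7/6, -2]]
A^{-1} B = [-3, -1/2, -31/2]^T
C A^{-1} B = -3/2
G(0) = D - C A^{-1} B = 2 - (-3/2) = 7/2 ≈ 3.5000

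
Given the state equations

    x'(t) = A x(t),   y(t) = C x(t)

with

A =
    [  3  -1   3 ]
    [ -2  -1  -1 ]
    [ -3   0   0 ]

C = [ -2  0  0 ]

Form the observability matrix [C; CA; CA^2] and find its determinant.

32

CA = [[-6, 2, -6]]
CA^2 = [[-4, 4, -20]]
Observability matrix O = [C; CA; CA^2] = [[-2, 0, 0], [-6, 2, -6], [-4, 4, -20]]
Expanding along the first row, det(O) = (-2)·(2·(-20) - (-6)·4) - 0·((-6)·(-20) - (-6)·(-4)) + 0·((-6)·4 - 2·(-4)) = (-2)·(-16) - 0·96 + 0·(-16) = 32
Since det(O) ≠ 0, rank(O) = 3 and the system is completely observable.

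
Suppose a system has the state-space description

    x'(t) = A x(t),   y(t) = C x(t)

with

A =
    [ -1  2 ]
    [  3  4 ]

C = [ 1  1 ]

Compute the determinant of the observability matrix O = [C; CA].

4

CA = [[2, 6]]
Observability matrix O = [C; CA] = [[1, 1], [2, 6]]
det(O) = 1·6 - 1·2 = 6 - 2 = 4
Since det(O) ≠ 0, rank(O) = 2 and the system is completely observable.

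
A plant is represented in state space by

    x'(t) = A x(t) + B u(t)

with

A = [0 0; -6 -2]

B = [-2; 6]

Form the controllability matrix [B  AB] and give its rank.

1

AB = [[0], [0]]
Controllability matrix C = [B  AB] = [[-2, 0], [6, 0]]
Every column of C is a scalar multiple of column 1 = [-2, 6] (multipliers 1, 0), so the columns span a one-dimensional space.
C ≠ 0, hence rank(C) = 1.
rank(C) = 1 < n = 2, so the pair (A, B) is not completely controllable.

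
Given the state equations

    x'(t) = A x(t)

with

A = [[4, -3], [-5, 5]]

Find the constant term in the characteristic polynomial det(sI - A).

5

For a 2×2 matrix, det(sI - A) = s^2 - (tr A)s + det A.
tr A = 9, det A = 5.
So p(s) = s^2 - 9s + 5.
The constant term is 5.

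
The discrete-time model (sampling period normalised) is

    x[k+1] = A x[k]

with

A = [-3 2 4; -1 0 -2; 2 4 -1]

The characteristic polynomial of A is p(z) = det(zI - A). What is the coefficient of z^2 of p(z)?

4

Expand det(zI - A) for the 3×3 matrix.
p(z) = z^3 + 4z^2 + 5z + 50.
(Check: constant term = det(-A) = (-1)^3 det A = 50; coefficient of z^2 = -tr A = 4.)
The coefficient of z^2 is 4.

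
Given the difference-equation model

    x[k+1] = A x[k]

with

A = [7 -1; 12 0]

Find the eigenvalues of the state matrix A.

3, 4

det(zI - A) = z^2 - (tr A)z + det A, with tr A = 7 + 0 = 7 and det A = 7·0 - (-1)·12 = 0 - (-12) = 12.
So p(z) = det(zI - A) = z^2 - 7z + 12.
Factor z^2 - 7z + 12: two numbers with sum 7 and product 12 are 4 and 3, so z^2 - 7z + 12 = (z - 4)(z - 3).
Hence p(z) = (z - 4) (z - 3), with roots 3, 4.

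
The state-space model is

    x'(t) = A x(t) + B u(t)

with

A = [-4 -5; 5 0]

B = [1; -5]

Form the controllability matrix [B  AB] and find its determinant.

AB = [[21], [5]]
Controllability matrix C = [B  AB] = [[1, 21], [-5, 5]]
det(C) = 1·5 - 21·(-5) = 5 - (-105) = 110
Since det(C) ≠ 0, rank(C) = 2 and the system is completely controllable.

110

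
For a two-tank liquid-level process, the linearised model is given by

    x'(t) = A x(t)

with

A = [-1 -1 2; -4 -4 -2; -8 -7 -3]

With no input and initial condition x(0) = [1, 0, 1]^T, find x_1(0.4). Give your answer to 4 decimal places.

det(sI - A) = s^3 - (tr A)s^2 + (M11 + M22 + M33)s - det A, where Mii is the 2×2 principal minor of A obtained by deleting row i and column i.
tr A = (-1) + (-4) + (-3) = -8; M11 = (-4)·(-3) - (-2)·(-7) = 12 - 14 = -2; M22 = (-1)·(-3) - 2·(-8) = 3 - (-16) = 19; M33 = (-1)·(-4) - (-1)·(-4) = 4 - 4 = 0; sum of minors = 17.
det A = (-1)·((-4)·(-3) - (-2)·(-7)) - (-1)·((-4)·(-3) - (-2)·(-8)) + 2·((-4)·(-7) - (-4)·(-8)) = (-1)·(-2) - (-1)·(-4) + 2·(-4) = -10.
So p(s) = det(sI - A) = s^3 + 8s^2 + 17s + 10.
Rational-root test: any integer root divides 10. Testing small divisors, s = -1 works: p(-1) = -1 + 8 + (-17) + 10 = 0, so (s + 1) is a factor.
Dividing, p(s) = (s + 1)(s^2 + 7s + 10).
Factor s^2 + 7s + 10: two numbers with sum -7 and product 10 are -2 and -5, so s^2 + 7s + 10 = (s + 2)(s + 5).
Hence p(s) = (s + 1) (s + 2) (s + 5), with roots -5, -2, -1.
The eigenvalues -5, -2, -1 are distinct and real, so A is diagonalisable and x(t) = e^{At} x(0) = V diag(e^{λ_i t}) V^{-1} x(0), where the columns of V are the eigenvectors.
λ = -5: A - (-5)I = [[4, -1, 2], [-4, 1, -2], [-8, -7, 2]]. v must be orthogonal to every row; (row 1) × (row 3) = [12, -24, -36], so take v_1 = [-1, 2, 3]^T.
λ = -2: A - (-2)I = [[1, -1, 2], [-4, -2, -2], [-8, -7, -1]]. v must be orthogonal to every row; (row 1) × (row 2) = [6, -6, -6], so take v_2 = [-1, 1, 1]^T.
λ = -1: A - (-1)I = [[0, -1, 2], [-4, -3, -2], [-8, -7, -2]]. v must be orthogonal to every row; (row 1) × (row 2) = [8, -8, -4], so take v_3 = [2, -2, -1]^T.
V = [v_1 v_2 v_3] = [[-1, -1, 2], [2, 1, -2], [3, 1, -1]] has det V = 1, so V^{-1} = adj(V)/det V = [[1, 1, 0], [-4, -5, 2], [-1, -2, 1]].
Modal coordinates z(0) = V^{-1} x(0): 1·1 + 1·0 + 0·1 = 1; (-4)·1 + (-5)·0 + 2·1 = -2; (-1)·1 + (-2)·0 + 1·1 = 0; so z(0) = [1, -2, 0]^T.
x_1(t) = Σ_i (v_i)_1 · z_i(0) · e^{λ_i t} (row 1 of V times the modal terms).
x_1(0.4) = (-1)·1·e^{-5·0.4} + (-1)·(-2)·e^{-2·0.4} + 2·0·e^{-1·0.4} = (-1)·0.135335 + 2·0.449329 + 0·0.670320 = 0.7633.

0.7633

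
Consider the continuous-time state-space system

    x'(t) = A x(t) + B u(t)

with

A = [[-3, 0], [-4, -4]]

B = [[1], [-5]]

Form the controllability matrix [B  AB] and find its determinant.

1

AB = [[-3], [16]]
Controllability matrix C = [B  AB] = [[1, -3], [-5, 16]]
det(C) = 1·16 - (-3)·(-5) = 16 - 15 = 1
Since det(C) ≠ 0, rank(C) = 2 and the system is completely controllable.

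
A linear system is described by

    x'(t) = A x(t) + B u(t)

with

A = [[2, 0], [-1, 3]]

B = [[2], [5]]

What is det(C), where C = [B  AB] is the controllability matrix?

6

AB = [[4], [13]]
Controllability matrix C = [B  AB] = [[2, 4], [5, 13]]
det(C) = 2·13 - 4·5 = 26 - 20 = 6
Since det(C) ≠ 0, rank(C) = 2 and the system is completely controllable.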